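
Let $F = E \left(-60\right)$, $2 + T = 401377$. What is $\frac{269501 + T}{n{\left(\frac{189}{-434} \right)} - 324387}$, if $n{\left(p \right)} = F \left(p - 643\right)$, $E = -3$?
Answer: $- \frac{20797156}{13646367} \approx -1.524$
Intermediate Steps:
$T = 401375$ ($T = -2 + 401377 = 401375$)
$F = 180$ ($F = \left(-3\right) \left(-60\right) = 180$)
$n{\left(p \right)} = -115740 + 180 p$ ($n{\left(p \right)} = 180 \left(p - 643\right) = 180 \left(-643 + p\right) = -115740 + 180 p$)
$\frac{269501 + T}{n{\left(\frac{189}{-434} \right)} - 324387} = \frac{269501 + 401375}{\left(-115740 + 180 \frac{189}{-434}\right) - 324387} = \frac{670876}{\left(-115740 + 180 \cdot 189 \left(- \frac{1}{434}\right)\right) - 324387} = \frac{670876}{\left(-115740 + 180 \left(- \frac{27}{62}\right)\right) - 324387} = \frac{670876}{\left(-115740 - \frac{2430}{31}\right) - 324387} = \frac{670876}{- \frac{3590370}{31} - 324387} = \frac{670876}{- \frac{13646367}{31}} = 670876 \left(- \frac{31}{13646367}\right) = - \frac{20797156}{13646367}$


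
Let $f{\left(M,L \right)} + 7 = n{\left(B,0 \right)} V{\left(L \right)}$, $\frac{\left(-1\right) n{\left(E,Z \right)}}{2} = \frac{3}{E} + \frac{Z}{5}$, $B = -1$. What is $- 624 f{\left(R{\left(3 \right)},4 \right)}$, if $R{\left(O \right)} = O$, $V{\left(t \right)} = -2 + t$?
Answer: $-3120$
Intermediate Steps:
$n{\left(E,Z \right)} = - \frac{6}{E} - \frac{2 Z}{5}$ ($n{\left(E,Z \right)} = - 2 \left(\frac{3}{E} + \frac{Z}{5}\right) = - \frac{6}{E} - \frac{2 Z}{5}$)
$f{\left(M,L \right)} = -19 + 6 L$ ($f{\left(M,L \right)} = -7 + \left(- \frac{6}{-1} - 0\right) \left(-2 + L\right) = -7 + \left(\left(-6\right) \left(-1\right) + 0\right) \left(-2 + L\right) = -7 + \left(6 + 0\right) \left(-2 + L\right) = -7 + 6 \left(-2 + L\right) = -7 + \left(-12 + 6 L\right) = -19 + 6 L$)
$- 624 f{\left(R{\left(3 \right)},4 \right)} = - 624 \left(-19 + 6 \cdot 4\right) = - 624 \left(-19 + 24\right) = \left(-624\right) 5 = -3120$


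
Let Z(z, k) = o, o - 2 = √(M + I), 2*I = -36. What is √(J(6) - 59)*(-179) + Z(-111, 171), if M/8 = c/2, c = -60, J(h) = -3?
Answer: 2 + I*√258 - 179*I*√62 ≈ 2.0 - 1393.4*I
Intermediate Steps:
I = -18 (I = (½)*(-36) = -18)
M = -240 (M = 8*(-60/2) = 8*(-60*½) = 8*(-30) = -240)
o = 2 + I*√258 (o = 2 + √(-240 - 18) = 2 + √(-258) = 2 + I*√258 ≈ 2.0 + 16.062*I)
Z(z, k) = 2 + I*√258
√(J(6) - 59)*(-179) + Z(-111, 171) = √(-3 - 59)*(-179) + (2 + I*√258) = √(-62)*(-179) + (2 + I*√258) = (I*√62)*(-179) + (2 + I*√258) = -179*I*√62 + (2 + I*√258) = 2 + I*√258 - 179*I*√62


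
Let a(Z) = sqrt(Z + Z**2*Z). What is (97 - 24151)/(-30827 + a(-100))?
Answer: 247170886/317101343 + 80180*I*sqrt(10001)/317101343 ≈ 0.77947 + 0.025287*I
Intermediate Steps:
a(Z) = sqrt(Z + Z**3)
(97 - 24151)/(-30827 + a(-100)) = (97 - 24151)/(-30827 + sqrt(-100 + (-100)**3)) = -24054/(-30827 + sqrt(-100 - 1000000)) = -24054/(-30827 + sqrt(-1000100)) = -24054/(-30827 + 10*I*sqrt(10001))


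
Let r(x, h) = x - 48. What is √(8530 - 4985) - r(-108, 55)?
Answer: 156 + √3545 ≈ 215.54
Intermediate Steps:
r(x, h) = -48 + x
√(8530 - 4985) - r(-108, 55) = √(8530 - 4985) - (-48 - 108) = √3545 - 1*(-156) = √3545 + 156 = 156 + √3545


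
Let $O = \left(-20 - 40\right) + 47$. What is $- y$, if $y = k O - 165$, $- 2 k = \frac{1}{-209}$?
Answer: $\frac{68983}{418} \approx 165.03$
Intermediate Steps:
$k = \frac{1}{418}$ ($k = - \frac{1}{2 \left(-209\right)} = \left(- \frac{1}{2}\right) \left(- \frac{1}{209}\right) = \frac{1}{418} \approx 0.0023923$)
$O = -13$ ($O = -60 + 47 = -13$)
$y = - \frac{68983}{418}$ ($y = \frac{1}{418} \left(-13\right) - 165 = - \frac{13}{418} - 165 = - \frac{68983}{418} \approx -165.03$)
$- y = \left(-1\right) \left(- \frac{68983}{418}\right) = \frac{68983}{418}$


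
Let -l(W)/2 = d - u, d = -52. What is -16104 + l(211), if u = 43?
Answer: -15914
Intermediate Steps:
l(W) = 190 (l(W) = -2*(-52 - 1*43) = -2*(-52 - 43) = -2*(-95) = 190)
-16104 + l(211) = -16104 + 190 = -15914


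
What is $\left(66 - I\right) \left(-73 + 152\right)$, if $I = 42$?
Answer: $1896$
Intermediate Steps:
$\left(66 - I\right) \left(-73 + 152\right) = \left(66 - 42\right) \left(-73 + 152\right) = \left(66 - 42\right) 79 = 24 \cdot 79 = 1896$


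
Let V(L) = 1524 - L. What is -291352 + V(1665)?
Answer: -291493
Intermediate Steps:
-291352 + V(1665) = -291352 + (1524 - 1*1665) = -291352 + (1524 - 1665) = -291352 - 141 = -291493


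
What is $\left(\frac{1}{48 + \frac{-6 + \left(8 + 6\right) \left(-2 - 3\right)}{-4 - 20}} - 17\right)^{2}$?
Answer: $\frac{27175369}{94249} \approx 288.34$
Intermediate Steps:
$\left(\frac{1}{48 + \frac{-6 + \left(8 + 6\right) \left(-2 - 3\right)}{-4 - 20}} - 17\right)^{2} = \left(\frac{1}{48 + \frac{-6 + 14 \left(-5\right)}{-24}} - 17\right)^{2} = \left(\frac{1}{48 + \left(-6 - 70\right) \left(- \frac{1}{24}\right)} - 17\right)^{2} = \left(\frac{1}{48 - - \frac{19}{6}} - 17\right)^{2} = \left(\frac{1}{48 + \frac{19}{6}} - 17\right)^{2} = \left(\frac{1}{\frac{307}{6}} - 17\right)^{2} = \left(\frac{6}{307} - 17\right)^{2} = \left(- \frac{5213}{307}\right)^{2} = \frac{27175369}{94249}$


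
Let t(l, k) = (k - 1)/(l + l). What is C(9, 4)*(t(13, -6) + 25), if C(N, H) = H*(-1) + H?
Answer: 0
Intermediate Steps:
t(l, k) = (-1 + k)/(2*l) (t(l, k) = (-1 + k)/((2*l)) = (-1 + k)*(1/(2*l)) = (-1 + k)/(2*l))
C(N, H) = 0 (C(N, H) = -H + H = 0)
C(9, 4)*(t(13, -6) + 25) = 0*((½)*(-1 - 6)/13 + 25) = 0*((½)*(1/13)*(-7) + 25) = 0*(-7/26 + 25) = 0*(643/26) = 0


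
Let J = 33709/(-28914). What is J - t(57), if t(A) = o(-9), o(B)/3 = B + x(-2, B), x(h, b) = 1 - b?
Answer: -120451/28914 ≈ -4.1658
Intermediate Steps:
o(B) = 3 (o(B) = 3*(B + (1 - B)) = 3*1 = 3)
t(A) = 3
J = -33709/28914 (J = 33709*(-1/28914) = -33709/28914 ≈ -1.1658)
J - t(57) = -33709/28914 - 1*3 = -33709/28914 - 3 = -120451/28914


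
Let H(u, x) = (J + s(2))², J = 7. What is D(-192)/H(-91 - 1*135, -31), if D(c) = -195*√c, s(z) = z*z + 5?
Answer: -195*I*√3/32 ≈ -10.555*I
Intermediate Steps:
s(z) = 5 + z² (s(z) = z² + 5 = 5 + z²)
H(u, x) = 256 (H(u, x) = (7 + (5 + 2²))² = (7 + (5 + 4))² = (7 + 9)² = 16² = 256)
D(-192)/H(-91 - 1*135, -31) = -1560*I*√3/256 = -1560*I*√3*(1/256) = -195*I*√3/32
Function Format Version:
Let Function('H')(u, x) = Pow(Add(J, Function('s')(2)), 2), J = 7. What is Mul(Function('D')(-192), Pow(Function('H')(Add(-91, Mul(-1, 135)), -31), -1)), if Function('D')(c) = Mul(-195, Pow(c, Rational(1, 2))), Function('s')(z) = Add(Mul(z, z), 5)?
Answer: Mul(Rational(-195, 32), I, Pow(3, Rational(1, 2))) ≈ Mul(-10.555, I)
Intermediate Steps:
Function('s')(z) = Add(5, Pow(z, 2)) (Function('s')(z) = Add(Pow(z, 2), 5) = Add(5, Pow(z, 2)))
Function('H')(u, x) = 256 (Function('H')(u, x) = Pow(Add(7, Add(5, Pow(2, 2))), 2) = Pow(Add(7, Add(5, 4)), 2) = Pow(Add(7, 9), 2) = Pow(16, 2) = 256)
Mul(Function('D')(-192), Pow(Function('H')(Add(-91, Mul(-1, 135)), -31), -1)) = Mul(Mul(-195, Pow(-192, Rational(1, 2))), Pow(256, -1)) = Mul(Mul(-195, Mul(8, I, Pow(3, Rational(1, 2)))), Rational(1, 256)) = Mul(Mul(-1560, I, Pow(3, Rational(1, 2))), Rational(1, 256)) = Mul(Rational(-195, 32), I, Pow(3, Rational(1, 2)))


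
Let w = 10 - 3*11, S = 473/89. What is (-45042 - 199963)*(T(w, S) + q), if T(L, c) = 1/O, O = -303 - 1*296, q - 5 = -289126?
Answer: 42430818517400/599 ≈ 7.0836e+10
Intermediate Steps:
q = -289121 (q = 5 - 289126 = -289121)
S = 473/89 (S = 473*(1/89) = 473/89 ≈ 5.3146)
w = -23 (w = 10 - 33 = -23)
O = -599 (O = -303 - 296 = -599)
T(L, c) = -1/599 (T(L, c) = 1/(-599) = -1/599)
(-45042 - 199963)*(T(w, S) + q) = (-45042 - 199963)*(-1/599 - 289121) = -245005*(-173183480/599) = 42430818517400/599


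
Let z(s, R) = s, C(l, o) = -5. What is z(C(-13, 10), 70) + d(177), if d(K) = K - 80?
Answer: 92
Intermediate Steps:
d(K) = -80 + K
z(C(-13, 10), 70) + d(177) = -5 + (-80 + 177) = -5 + 97 = 92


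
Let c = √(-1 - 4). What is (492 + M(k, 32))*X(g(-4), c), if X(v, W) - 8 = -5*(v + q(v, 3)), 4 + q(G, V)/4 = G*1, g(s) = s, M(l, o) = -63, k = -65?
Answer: 80652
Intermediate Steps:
q(G, V) = -16 + 4*G (q(G, V) = -16 + 4*(G*1) = -16 + 4*G)
c = I*√5 (c = √(-5) = I*√5 ≈ 2.2361*I)
X(v, W) = 88 - 25*v (X(v, W) = 8 - 5*(v + (-16 + 4*v)) = 8 - 5*(-16 + 5*v) = 8 + (80 - 25*v) = 88 - 25*v)
(492 + M(k, 32))*X(g(-4), c) = (492 - 63)*(88 - 25*(-4)) = 429*(88 + 100) = 429*188 = 80652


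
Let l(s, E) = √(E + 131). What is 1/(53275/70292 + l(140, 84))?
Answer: -748961260/211893861227 + 4940965264*√215/1059469306135 ≈ 0.064847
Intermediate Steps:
l(s, E) = √(131 + E)
1/(53275/70292 + l(140, 84)) = 1/(53275/70292 + √(131 + 84)) = 1/(53275*(1/70292) + √215) = 1/(53275/70292 + √215)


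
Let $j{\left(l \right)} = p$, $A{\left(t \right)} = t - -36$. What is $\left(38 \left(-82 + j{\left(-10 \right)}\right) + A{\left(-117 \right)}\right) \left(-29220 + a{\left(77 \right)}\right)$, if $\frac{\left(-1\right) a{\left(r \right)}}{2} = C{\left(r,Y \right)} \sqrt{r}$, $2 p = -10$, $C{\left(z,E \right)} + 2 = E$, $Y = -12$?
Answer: $98968140 - 94836 \sqrt{77} \approx 9.8136 \cdot 10^{7}$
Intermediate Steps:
$A{\left(t \right)} = 36 + t$ ($A{\left(t \right)} = t + 36 = 36 + t$)
$C{\left(z,E \right)} = -2 + E$
$p = -5$ ($p = \frac{1}{2} \left(-10\right) = -5$)
$a{\left(r \right)} = 28 \sqrt{r}$ ($a{\left(r \right)} = - 2 \left(-2 - 12\right) \sqrt{r} = - 2 \left(- 14 \sqrt{r}\right) = 28 \sqrt{r}$)
$j{\left(l \right)} = -5$
$\left(38 \left(-82 + j{\left(-10 \right)}\right) + A{\left(-117 \right)}\right) \left(-29220 + a{\left(77 \right)}\right) = \left(38 \left(-82 - 5\right) + \left(36 - 117\right)\right) \left(-29220 + 28 \sqrt{77}\right) = \left(38 \left(-87\right) - 81\right) \left(-29220 + 28 \sqrt{77}\right) = \left(-3306 - 81\right) \left(-29220 + 28 \sqrt{77}\right) = - 3387 \left(-29220 + 28 \sqrt{77}\right) = 98968140 - 94836 \sqrt{77}$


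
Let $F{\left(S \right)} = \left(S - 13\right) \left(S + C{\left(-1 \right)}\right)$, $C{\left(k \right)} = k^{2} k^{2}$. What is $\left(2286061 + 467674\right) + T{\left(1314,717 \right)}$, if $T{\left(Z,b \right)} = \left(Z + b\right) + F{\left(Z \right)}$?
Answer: $4466581$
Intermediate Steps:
$C{\left(k \right)} = k^{4}$
$F{\left(S \right)} = \left(1 + S\right) \left(-13 + S\right)$ ($F{\left(S \right)} = \left(S - 13\right) \left(S + \left(-1\right)^{4}\right) = \left(-13 + S\right) \left(S + 1\right) = \left(-13 + S\right) \left(1 + S\right) = \left(1 + S\right) \left(-13 + S\right)$)
$T{\left(Z,b \right)} = -13 + b + Z^{2} - 11 Z$ ($T{\left(Z,b \right)} = \left(Z + b\right) - \left(13 - Z^{2} + 12 Z\right) = -13 + b + Z^{2} - 11 Z$)
$\left(2286061 + 467674\right) + T{\left(1314,717 \right)} = \left(2286061 + 467674\right) + \left(-13 + 717 + 1314^{2} - 14454\right) = 2753735 + \left(-13 + 717 + 1726596 - 14454\right) = 2753735 + 1712846 = 4466581$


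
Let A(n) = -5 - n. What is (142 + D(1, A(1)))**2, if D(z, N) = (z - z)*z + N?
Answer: 18496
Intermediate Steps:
D(z, N) = N (D(z, N) = 0*z + N = 0 + N = N)
(142 + D(1, A(1)))**2 = (142 + (-5 - 1*1))**2 = (142 + (-5 - 1))**2 = (142 - 6)**2 = 136**2 = 18496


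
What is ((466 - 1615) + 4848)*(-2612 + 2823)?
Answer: 780489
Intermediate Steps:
((466 - 1615) + 4848)*(-2612 + 2823) = (-1149 + 4848)*211 = 3699*211 = 780489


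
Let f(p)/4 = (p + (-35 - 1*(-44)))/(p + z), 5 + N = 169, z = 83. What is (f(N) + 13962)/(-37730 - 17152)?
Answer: -1724653/6777927 ≈ -0.25445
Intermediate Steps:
N = 164 (N = -5 + 169 = 164)
f(p) = 4*(9 + p)/(83 + p) (f(p) = 4*((p + (-35 - 1*(-44)))/(p + 83)) = 4*((p + (-35 + 44))/(83 + p)) = 4*((p + 9)/(83 + p)) = 4*((9 + p)/(83 + p)) = 4*(9 + p)/(83 + p))
(f(N) + 13962)/(-37730 - 17152) = (4*(9 + 164)/(83 + 164) + 13962)/(-37730 - 17152) = (4*173/247 + 13962)/(-54882) = (4*(1/247)*173 + 13962)*(-1/54882) = (692/247 + 13962)*(-1/54882) = (3449306/247)*(-1/54882) = -1724653/6777927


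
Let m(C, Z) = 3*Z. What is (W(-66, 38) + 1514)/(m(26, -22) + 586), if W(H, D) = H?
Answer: 181/65 ≈ 2.7846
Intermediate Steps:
(W(-66, 38) + 1514)/(m(26, -22) + 586) = (-66 + 1514)/(3*(-22) + 586) = 1448/(-66 + 586) = 1448/520 = 1448*(1/520) = 181/65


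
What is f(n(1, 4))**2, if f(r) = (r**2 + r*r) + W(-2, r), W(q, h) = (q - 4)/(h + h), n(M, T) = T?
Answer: 15625/16 ≈ 976.56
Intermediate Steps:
W(q, h) = (-4 + q)/(2*h) (W(q, h) = (-4 + q)/((2*h)) = (-4 + q)*(1/(2*h)) = (-4 + q)/(2*h))
f(r) = -3/r + 2*r**2 (f(r) = (r**2 + r*r) + (-4 - 2)/(2*r) = (r**2 + r**2) + (1/2)*(-6)/r = 2*r**2 - 3/r = -3/r + 2*r**2)
f(n(1, 4))**2 = ((-3 + 2*4**3)/4)**2 = ((-3 + 2*64)/4)**2 = ((-3 + 128)/4)**2 = ((1/4)*125)**2 = (125/4)**2 = 15625/16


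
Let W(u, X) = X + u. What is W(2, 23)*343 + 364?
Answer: 8939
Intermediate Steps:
W(2, 23)*343 + 364 = (23 + 2)*343 + 364 = 25*343 + 364 = 8575 + 364 = 8939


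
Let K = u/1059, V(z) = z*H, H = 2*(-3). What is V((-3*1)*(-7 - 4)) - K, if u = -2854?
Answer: -206828/1059 ≈ -195.30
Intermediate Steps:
H = -6
V(z) = -6*z (V(z) = z*(-6) = -6*z)
K = -2854/1059 ≈ -2.6950
V((-3*1)*(-7 - 4)) - K = -6*(-3*1)*(-7 - 4) - 1*(-2854/1059) = -(-18)*(-11) + 2854/1059 = -6*33 + 2854/1059 = -198 + 2854/1059 = -206828/1059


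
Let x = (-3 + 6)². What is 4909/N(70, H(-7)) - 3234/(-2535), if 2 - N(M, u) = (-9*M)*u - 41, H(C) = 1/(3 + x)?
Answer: 8502108/161395 ≈ 52.679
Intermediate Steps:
x = 9 (x = 3² = 9)
H(C) = 1/12 (H(C) = 1/(3 + 9) = 1/12)
N(M, u) = 43 + 9*M*u (N(M, u) = 2 - ((-9*M)*u - 41) = 2 - (-9*M*u - 41) = 2 - (-41 - 9*M*u) = 2 + (41 + 9*M*u) = 43 + 9*M*u)
4909/N(70, H(-7)) - 3234/(-2535) = 4909/(43 + 9*70*(1/12)) - 3234/(-2535) = 4909/(43 + 105/2) - 3234*(-1/2535) = 4909/(191/2) + 1078/845 = 4909*(2/191) + 1078/845 = 9818/191 + 1078/845 = 8502108/161395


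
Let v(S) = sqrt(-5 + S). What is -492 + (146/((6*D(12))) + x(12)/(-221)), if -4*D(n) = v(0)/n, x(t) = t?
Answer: -108744/221 + 1168*I*sqrt(5)/5 ≈ -492.05 + 522.35*I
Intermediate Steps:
D(n) = -I*sqrt(5)/(4*n) (D(n) = -sqrt(-5 + 0)/(4*n) = -sqrt(-5)/(4*n) = -I*sqrt(5)/(4*n))
-492 + (146/((6*D(12))) + x(12)/(-221)) = -492 + (146/((6*(-1/4*I*sqrt(5)/12))) + 12/(-221)) = -492 + (146/((6*(-1/4*I*sqrt(5)*1/12))) + 12*(-1/221)) = -492 + (146/((6*(-I*sqrt(5)/48))) - 12/221) = -492 + (146/((-I*sqrt(5)/8)) - 12/221) = -492 + (146*(8*I*sqrt(5)/5) - 12/221) = -492 + (1168*I*sqrt(5)/5 - 12/221) = -492 + (-12/221 + 1168*I*sqrt(5)/5) = -108744/221 + 1168*I*sqrt(5)/5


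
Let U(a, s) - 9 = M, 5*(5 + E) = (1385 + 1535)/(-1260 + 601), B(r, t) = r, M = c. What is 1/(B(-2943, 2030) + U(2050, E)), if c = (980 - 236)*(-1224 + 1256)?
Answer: 1/20874 ≈ 4.7906e-5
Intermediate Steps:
c = 23808 (c = 744*32 = 23808)
M = 23808
E = -3879/659 (E = -5 + ((1385 + 1535)/(-1260 + 601))/5 = -5 + (2920/(-659))/5 = -5 + (2920*(-1/659))/5 = -5 + (⅕)*(-2920/659) = -5 - 584/659 = -3879/659 ≈ -5.8862)
U(a, s) = 23817 (U(a, s) = 9 + 23808 = 23817)
1/(B(-2943, 2030) + U(2050, E)) = 1/(-2943 + 23817) = 1/20874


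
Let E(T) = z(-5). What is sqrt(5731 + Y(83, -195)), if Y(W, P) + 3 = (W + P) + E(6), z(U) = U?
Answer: sqrt(5611) ≈ 74.907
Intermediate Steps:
E(T) = -5
Y(W, P) = -8 + P + W (Y(W, P) = -3 + ((W + P) - 5) = -3 + ((P + W) - 5) = -3 + (-5 + P + W) = -8 + P + W)
sqrt(5731 + Y(83, -195)) = sqrt(5731 + (-8 - 195 + 83)) = sqrt(5731 - 120) = sqrt(5611)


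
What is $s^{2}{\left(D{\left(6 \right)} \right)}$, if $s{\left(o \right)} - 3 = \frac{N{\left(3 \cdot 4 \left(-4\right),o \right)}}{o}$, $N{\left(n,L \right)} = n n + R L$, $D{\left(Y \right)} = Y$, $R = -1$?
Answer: $148996$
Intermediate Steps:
$N{\left(n,L \right)} = n^{2} - L$ ($N{\left(n,L \right)} = n n - L = n^{2} - L$)
$s{\left(o \right)} = 3 + \frac{2304 - o}{o}$ ($s{\left(o \right)} = 3 + \frac{\left(3 \cdot 4 \left(-4\right)\right)^{2} - o}{o} = 3 + \frac{\left(12 \left(-4\right)\right)^{2} - o}{o} = 3 + \frac{\left(-48\right)^{2} - o}{o} = 3 + \frac{2304 - o}{o}$)
$s^{2}{\left(D{\left(6 \right)} \right)} = \left(2 + \frac{2304}{6}\right)^{2} = \left(2 + 2304 \cdot \frac{1}{6}\right)^{2} = \left(2 + 384\right)^{2} = 386^{2} = 148996$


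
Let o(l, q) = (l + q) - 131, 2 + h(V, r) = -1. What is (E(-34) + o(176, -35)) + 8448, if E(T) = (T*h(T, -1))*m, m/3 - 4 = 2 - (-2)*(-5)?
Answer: 7234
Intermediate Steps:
h(V, r) = -3 (h(V, r) = -2 - 1 = -3)
m = -12 (m = 12 + 3*(2 - (-2)*(-5)) = 12 + 3*(2 - 1*10) = 12 + 3*(2 - 10) = 12 + 3*(-8) = 12 - 24 = -12)
o(l, q) = -131 + l + q
E(T) = 36*T (E(T) = (T*(-3))*(-12) = -3*T*(-12) = 36*T)
(E(-34) + o(176, -35)) + 8448 = (36*(-34) + (-131 + 176 - 35)) + 8448 = (-1224 + 10) + 8448 = -1214 + 8448 = 7234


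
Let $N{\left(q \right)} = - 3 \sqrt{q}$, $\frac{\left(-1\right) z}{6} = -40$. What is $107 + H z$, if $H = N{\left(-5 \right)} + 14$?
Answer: $3467 - 720 i \sqrt{5} \approx 3467.0 - 1610.0 i$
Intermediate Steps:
$z = 240$ ($z = \left(-6\right) \left(-40\right) = 240$)
$H = 14 - 3 i \sqrt{5}$ ($H = - 3 \sqrt{-5} + 14 = - 3 i \sqrt{5} + 14 = 14 - 3 i \sqrt{5} \approx 14.0 - 6.7082 i$)
$107 + H z = 107 + \left(14 - 3 i \sqrt{5}\right) 240 = 107 + \left(3360 - 720 i \sqrt{5}\right) = 3467 - 720 i \sqrt{5}$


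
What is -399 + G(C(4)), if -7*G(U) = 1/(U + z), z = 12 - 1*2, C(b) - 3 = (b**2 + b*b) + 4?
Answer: -136858/343 ≈ -399.00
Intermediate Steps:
C(b) = 7 + 2*b**2 (C(b) = 3 + ((b**2 + b*b) + 4) = 3 + ((b**2 + b**2) + 4) = 3 + (2*b**2 + 4) = 3 + (4 + 2*b**2) = 7 + 2*b**2)
z = 10 (z = 12 - 2 = 10)
G(U) = -1/(7*(10 + U)) (G(U) = -1/(7*(U + 10)) = -1/(7*(10 + U)))
-399 + G(C(4)) = -399 - 1/(70 + 7*(7 + 2*4**2)) = -399 - 1/(70 + 7*(7 + 2*16)) = -399 - 1/(70 + 7*(7 + 32)) = -399 - 1/(70 + 7*39) = -399 - 1/(70 + 273) = -399 - 1/343 = -136858/343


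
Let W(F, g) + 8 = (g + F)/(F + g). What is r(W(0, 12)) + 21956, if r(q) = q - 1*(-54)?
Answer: 22003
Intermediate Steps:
W(F, g) = -7 (W(F, g) = -8 + (g + F)/(F + g) = -8 + (F + g)/(F + g) = -8 + 1 = -7)
r(q) = 54 + q (r(q) = q + 54 = 54 + q)
r(W(0, 12)) + 21956 = (54 - 7) + 21956 = 47 + 21956 = 22003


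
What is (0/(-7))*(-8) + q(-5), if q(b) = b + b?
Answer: -10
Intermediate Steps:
q(b) = 2*b
(0/(-7))*(-8) + q(-5) = (0/(-7))*(-8) + 2*(-5) = (0*(-⅐))*(-8) - 10 = 0*(-8) - 10 = 0 - 10 = -10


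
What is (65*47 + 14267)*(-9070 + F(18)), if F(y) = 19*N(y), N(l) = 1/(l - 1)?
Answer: -2670550062/17 ≈ -1.5709e+8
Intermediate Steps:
N(l) = 1/(-1 + l)
F(y) = 19/(-1 + y)
(65*47 + 14267)*(-9070 + F(18)) = (65*47 + 14267)*(-9070 + 19/(-1 + 18)) = (3055 + 14267)*(-9070 + 19/17) = 17322*(-9070 + 19*(1/17)) = 17322*(-9070 + 19/17) = 17322*(-154171/17) = -2670550062/17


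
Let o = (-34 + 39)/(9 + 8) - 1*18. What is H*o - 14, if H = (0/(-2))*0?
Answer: -14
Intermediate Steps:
H = 0 (H = (0*(-1/2))*0 = 0*0 = 0)
o = -301/17 (o = 5/17 - 18 = -301/17 ≈ -17.706)
H*o - 14 = 0*(-301/17) - 14 = 0 - 14 = -14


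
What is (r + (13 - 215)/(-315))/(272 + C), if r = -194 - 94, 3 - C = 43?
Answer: -45259/36540 ≈ -1.2386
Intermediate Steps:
C = -40 (C = 3 - 1*43 = 3 - 43 = -40)
r = -288
(r + (13 - 215)/(-315))/(272 + C) = (-288 + (13 - 215)/(-315))/(272 - 40) = (-288 - 202*(-1/315))/232 = (-288 + 202/315)*(1/232) = -90518/315*1/232 = -45259/36540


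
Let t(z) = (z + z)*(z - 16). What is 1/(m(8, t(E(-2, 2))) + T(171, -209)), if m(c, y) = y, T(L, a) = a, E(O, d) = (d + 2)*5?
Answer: -1/49 ≈ -0.020408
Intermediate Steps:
E(O, d) = 10 + 5*d (E(O, d) = (2 + d)*5 = 10 + 5*d)
t(z) = 2*z*(-16 + z) (t(z) = (2*z)*(-16 + z) = 2*z*(-16 + z))
1/(m(8, t(E(-2, 2))) + T(171, -209)) = 1/(2*(10 + 5*2)*(-16 + (10 + 5*2)) - 209) = 1/(2*(10 + 10)*(-16 + (10 + 10)) - 209) = 1/(2*20*(-16 + 20) - 209) = 1/(2*20*4 - 209) = 1/(160 - 209) = 1/(-49) = -1/49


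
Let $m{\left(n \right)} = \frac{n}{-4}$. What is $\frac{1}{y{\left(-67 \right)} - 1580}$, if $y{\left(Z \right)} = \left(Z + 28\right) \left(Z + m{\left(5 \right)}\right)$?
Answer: $\frac{4}{4327} \approx 0.00092443$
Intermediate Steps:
$m{\left(n \right)} = - \frac{n}{4}$ ($m{\left(n \right)} = n \left(- \frac{1}{4}\right) = - \frac{n}{4}$)
$y{\left(Z \right)} = \left(28 + Z\right) \left(- \frac{5}{4} + Z\right)$ ($y{\left(Z \right)} = \left(Z + 28\right) \left(Z - \frac{5}{4}\right) = \left(28 + Z\right) \left(Z - \frac{5}{4}\right) = \left(28 + Z\right) \left(- \frac{5}{4} + Z\right)$)
$\frac{1}{y{\left(-67 \right)} - 1580} = \frac{1}{\left(-35 + \left(-67\right)^{2} + \frac{107}{4} \left(-67\right)\right) - 1580} = \frac{1}{\left(-35 + 4489 - \frac{7169}{4}\right) - 1580} = \frac{1}{\frac{10647}{4} - 1580} = \frac{1}{\frac{4327}{4}} = \frac{4}{4327}$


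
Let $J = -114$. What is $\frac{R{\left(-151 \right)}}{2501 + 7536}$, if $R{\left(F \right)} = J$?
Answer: $- \frac{114}{10037} \approx -0.011358$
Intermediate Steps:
$R{\left(F \right)} = -114$
$\frac{R{\left(-151 \right)}}{2501 + 7536} = - \frac{114}{2501 + 7536} = - \frac{114}{10037}$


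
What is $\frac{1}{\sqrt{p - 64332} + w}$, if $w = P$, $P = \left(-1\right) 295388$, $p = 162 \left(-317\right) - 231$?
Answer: $- \frac{295388}{87254186461} - \frac{i \sqrt{115917}}{87254186461} \approx -3.3854 \cdot 10^{-6} - 3.902 \cdot 10^{-9} i$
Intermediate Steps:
$p = -51585$ ($p = -51354 - 231 = -51585$)
$P = -295388$
$w = -295388$
$\frac{1}{\sqrt{p - 64332} + w} = \frac{1}{\sqrt{-51585 - 64332} - 295388} = \frac{1}{\sqrt{-115917} - 295388} = \frac{1}{i \sqrt{115917} - 295388} = \frac{1}{-295388 + i \sqrt{115917}}$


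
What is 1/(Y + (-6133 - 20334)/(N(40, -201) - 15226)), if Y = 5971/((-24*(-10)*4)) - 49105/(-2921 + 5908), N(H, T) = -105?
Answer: -43961949120/373386788173 ≈ -0.11774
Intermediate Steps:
Y = -29305423/2867520 (Y = 5971/((240*4)) - 49105/2987 = 5971/960 - 49105*1/2987 = 5971*(1/960) - 49105/2987 = 5971/960 - 49105/2987 = -29305423/2867520 ≈ -10.220)
1/(Y + (-6133 - 20334)/(N(40, -201) - 15226)) = 1/(-29305423/2867520 + (-6133 - 20334)/(-105 - 15226)) = 1/(-29305423/2867520 - 26467/(-15331)) = 1/(-29305423/2867520 - 26467*(-1/15331)) = 1/(-29305423/2867520 + 26467/15331) = 1/(-373386788173/43961949120) = -43961949120/373386788173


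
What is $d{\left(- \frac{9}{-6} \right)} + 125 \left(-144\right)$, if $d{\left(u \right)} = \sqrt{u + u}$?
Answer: $-18000 + \sqrt{3} \approx -17998.0$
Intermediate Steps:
$d{\left(u \right)} = \sqrt{2} \sqrt{u}$ ($d{\left(u \right)} = \sqrt{2 u} = \sqrt{2} \sqrt{u}$)
$d{\left(- \frac{9}{-6} \right)} + 125 \left(-144\right) = \sqrt{2} \sqrt{- \frac{9}{-6}} + 125 \left(-144\right) = \sqrt{2} \sqrt{\left(-9\right) \left(- \frac{1}{6}\right)} - 18000 = \sqrt{2} \sqrt{\frac{3}{2}} - 18000 = \sqrt{2} \frac{\sqrt{6}}{2} - 18000 = \sqrt{3} - 18000 = -18000 + \sqrt{3}$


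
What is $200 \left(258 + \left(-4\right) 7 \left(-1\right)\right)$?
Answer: $57200$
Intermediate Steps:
$200 \left(258 + \left(-4\right) 7 \left(-1\right)\right) = 200 \left(258 - -28\right) = 200 \left(258 + 28\right) = 200 \cdot 286 = 57200$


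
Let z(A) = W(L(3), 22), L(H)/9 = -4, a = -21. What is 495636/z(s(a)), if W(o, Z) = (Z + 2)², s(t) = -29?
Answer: 41303/48 ≈ 860.48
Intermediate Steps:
L(H) = -36 (L(H) = 9*(-4) = -36)
W(o, Z) = (2 + Z)²
z(A) = 576 (z(A) = (2 + 22)² = 24² = 576)
495636/z(s(a)) = 495636/576 = 495636*(1/576) = 41303/48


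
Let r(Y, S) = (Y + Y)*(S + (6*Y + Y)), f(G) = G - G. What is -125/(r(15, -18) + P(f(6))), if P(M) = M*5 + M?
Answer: -25/522 ≈ -0.047893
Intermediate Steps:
f(G) = 0
r(Y, S) = 2*Y*(S + 7*Y) (r(Y, S) = (2*Y)*(S + 7*Y) = 2*Y*(S + 7*Y))
P(M) = 6*M (P(M) = 5*M + M = 6*M)
-125/(r(15, -18) + P(f(6))) = -125/(2*15*(-18 + 7*15) + 6*0) = -125/(2*15*(-18 + 105) + 0) = -125/(2*15*87 + 0) = -125/(2610 + 0) = -125/2610 = -125*1/2610 = -25/522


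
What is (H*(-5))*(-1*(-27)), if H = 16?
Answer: -2160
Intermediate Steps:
(H*(-5))*(-1*(-27)) = (16*(-5))*(-1*(-27)) = -80*27 = -2160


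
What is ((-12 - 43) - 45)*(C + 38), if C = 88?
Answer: -12600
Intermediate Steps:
((-12 - 43) - 45)*(C + 38) = ((-12 - 43) - 45)*(88 + 38) = (-55 - 45)*126 = -100*126 = -12600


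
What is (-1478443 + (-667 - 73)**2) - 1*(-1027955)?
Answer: 97112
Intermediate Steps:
(-1478443 + (-667 - 73)**2) - 1*(-1027955) = (-1478443 + (-740)**2) + 1027955 = (-1478443 + 547600) + 1027955 = -930843 + 1027955 = 97112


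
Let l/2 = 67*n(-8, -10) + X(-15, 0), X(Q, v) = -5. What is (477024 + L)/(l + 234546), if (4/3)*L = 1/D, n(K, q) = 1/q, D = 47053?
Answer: 149636068485/73566612652 ≈ 2.0340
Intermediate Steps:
L = 3/188212 (L = (¾)/47053 = (¾)*(1/47053) = 3/188212 ≈ 1.5939e-5)
l = -117/5 (l = 2*(67/(-10) - 5) = 2*(67*(-⅒) - 5) = 2*(-67/10 - 5) = 2*(-117/10) = -117/5 ≈ -23.400)
(477024 + L)/(l + 234546) = (477024 + 3/188212)/(-117/5 + 234546) = 89781641091/(188212*(1172613/5)) = (89781641091/188212)*(5/1172613) = 149636068485/73566612652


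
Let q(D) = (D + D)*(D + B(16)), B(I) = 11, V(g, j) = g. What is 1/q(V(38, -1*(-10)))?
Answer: 1/3724 ≈ 0.00026853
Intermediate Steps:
q(D) = 2*D*(11 + D) (q(D) = (D + D)*(D + 11) = (2*D)*(11 + D) = 2*D*(11 + D))
1/q(V(38, -1*(-10))) = 1/(2*38*(11 + 38)) = 1/(2*38*49) = 1/3724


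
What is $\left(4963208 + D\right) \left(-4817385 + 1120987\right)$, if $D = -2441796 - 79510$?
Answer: $-9026241668996$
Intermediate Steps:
$D = -2521306$
$\left(4963208 + D\right) \left(-4817385 + 1120987\right) = \left(4963208 - 2521306\right) \left(-4817385 + 1120987\right) = 2441902 \left(-3696398\right) = -9026241668996$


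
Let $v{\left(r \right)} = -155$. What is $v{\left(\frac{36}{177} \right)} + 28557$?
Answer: $28402$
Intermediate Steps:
$v{\left(\frac{36}{177} \right)} + 28557 = -155 + 28557 = 28402$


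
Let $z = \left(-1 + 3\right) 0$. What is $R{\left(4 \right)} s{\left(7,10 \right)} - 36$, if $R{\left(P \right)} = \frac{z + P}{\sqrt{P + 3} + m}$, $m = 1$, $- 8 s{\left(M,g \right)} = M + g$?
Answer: $- \frac{415}{12} - \frac{17 \sqrt{7}}{12} \approx -38.331$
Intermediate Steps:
$s{\left(M,g \right)} = - \frac{M}{8} - \frac{g}{8}$ ($s{\left(M,g \right)} = - \frac{M + g}{8} = - \frac{M}{8} - \frac{g}{8}$)
$z = 0$ ($z = 2 \cdot 0 = 0$)
$R{\left(P \right)} = \frac{P}{1 + \sqrt{3 + P}}$ ($R{\left(P \right)} = \frac{0 + P}{\sqrt{P + 3} + 1} = \frac{P}{\sqrt{3 + P} + 1} = \frac{P}{1 + \sqrt{3 + P}}$)
$R{\left(4 \right)} s{\left(7,10 \right)} - 36 = \frac{4}{1 + \sqrt{3 + 4}} \left(\left(- \frac{1}{8}\right) 7 - \frac{5}{4}\right) - 36 = \frac{4}{1 + \sqrt{7}} \left(- \frac{7}{8} - \frac{5}{4}\right) - 36 = \frac{4}{1 + \sqrt{7}} \left(- \frac{17}{8}\right) - 36 = - \frac{17}{2 \left(1 + \sqrt{7}\right)} - 36 = -36 - \frac{17}{2 \left(1 + \sqrt{7}\right)}$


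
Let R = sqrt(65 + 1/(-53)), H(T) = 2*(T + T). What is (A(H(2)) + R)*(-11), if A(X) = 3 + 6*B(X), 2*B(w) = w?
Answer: -297 - 22*sqrt(45633)/53 ≈ -385.67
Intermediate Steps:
B(w) = w/2
H(T) = 4*T (H(T) = 2*(2*T) = 4*T)
R = 2*sqrt(45633)/53 (R = sqrt(65 - 1/53) = sqrt(3444/53) = 2*sqrt(45633)/53 ≈ 8.0611)
A(X) = 3 + 3*X (A(X) = 3 + 6*(X/2) = 3 + 3*X)
(A(H(2)) + R)*(-11) = ((3 + 3*(4*2)) + 2*sqrt(45633)/53)*(-11) = ((3 + 3*8) + 2*sqrt(45633)/53)*(-11) = ((3 + 24) + 2*sqrt(45633)/53)*(-11) = (27 + 2*sqrt(45633)/53)*(-11) = -297 - 22*sqrt(45633)/53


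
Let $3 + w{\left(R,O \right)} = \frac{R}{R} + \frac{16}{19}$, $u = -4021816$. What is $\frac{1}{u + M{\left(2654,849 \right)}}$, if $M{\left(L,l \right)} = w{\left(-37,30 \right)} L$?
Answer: $- \frac{19}{76472892} \approx -2.4845 \cdot 10^{-7}$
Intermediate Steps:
$w{\left(R,O \right)} = - \frac{22}{19}$ ($w{\left(R,O \right)} = -3 + \left(\frac{R}{R} + \frac{16}{19}\right) = -3 + \left(1 + 16 \cdot \frac{1}{19}\right) = -3 + \left(1 + \frac{16}{19}\right) = -3 + \frac{35}{19} = - \frac{22}{19}$)
$M{\left(L,l \right)} = - \frac{22 L}{19}$
$\frac{1}{u + M{\left(2654,849 \right)}} = \frac{1}{-4021816 - \frac{58388}{19}} = \frac{1}{- \frac{76472892}{19}} = - \frac{19}{76472892}$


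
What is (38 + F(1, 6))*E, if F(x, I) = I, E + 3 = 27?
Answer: 1056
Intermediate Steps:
E = 24 (E = -3 + 27 = 24)
(38 + F(1, 6))*E = (38 + 6)*24 = 44*24 = 1056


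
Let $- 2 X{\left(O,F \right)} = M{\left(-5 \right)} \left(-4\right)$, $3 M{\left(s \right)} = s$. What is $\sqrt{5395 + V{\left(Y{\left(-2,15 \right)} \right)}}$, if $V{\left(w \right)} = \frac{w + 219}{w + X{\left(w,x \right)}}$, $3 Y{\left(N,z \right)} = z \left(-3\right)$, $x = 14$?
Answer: $\frac{\sqrt{16286215}}{55} \approx 73.375$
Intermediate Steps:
$M{\left(s \right)} = \frac{s}{3}$
$X{\left(O,F \right)} = - \frac{10}{3}$ ($X{\left(O,F \right)} = - \frac{\frac{1}{3} \left(-5\right) \left(-4\right)}{2} = - \frac{\left(- \frac{5}{3}\right) \left(-4\right)}{2} = \left(- \frac{1}{2}\right) \frac{20}{3} = - \frac{10}{3}$)
$Y{\left(N,z \right)} = - z$ ($Y{\left(N,z \right)} = \frac{z \left(-3\right)}{3} = \frac{\left(-3\right) z}{3} = - z$)
$V{\left(w \right)} = \frac{219 + w}{- \frac{10}{3} + w}$ ($V{\left(w \right)} = \frac{w + 219}{w - \frac{10}{3}} = \frac{219 + w}{- \frac{10}{3} + w}$)
$\sqrt{5395 + V{\left(Y{\left(-2,15 \right)} \right)}} = \sqrt{5395 + \frac{3 \left(219 - 15\right)}{-10 + 3 \left(\left(-1\right) 15\right)}} = \sqrt{5395 + \frac{3 \left(219 - 15\right)}{-10 + 3 \left(-15\right)}} = \sqrt{5395 + 3 \frac{1}{-10 - 45} \cdot 204} = \sqrt{5395 + 3 \frac{1}{-55} \cdot 204} = \sqrt{5395 + 3 \left(- \frac{1}{55}\right) 204} = \sqrt{5395 - \frac{612}{55}} = \sqrt{\frac{296113}{55}} = \frac{\sqrt{16286215}}{55}$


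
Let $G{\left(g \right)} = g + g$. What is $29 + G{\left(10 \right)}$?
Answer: $49$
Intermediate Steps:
$G{\left(g \right)} = 2 g$
$29 + G{\left(10 \right)} = 29 + 2 \cdot 10 = 29 + 20 = 49$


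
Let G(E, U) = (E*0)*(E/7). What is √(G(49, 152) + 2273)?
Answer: √2273 ≈ 47.676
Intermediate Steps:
G(E, U) = 0 (G(E, U) = 0*(E*(⅐)) = 0*(E/7) = 0)
√(G(49, 152) + 2273) = √(0 + 2273) = √2273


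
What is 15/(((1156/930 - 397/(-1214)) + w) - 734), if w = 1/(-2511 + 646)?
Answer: -3158433450/154222200941 ≈ -0.020480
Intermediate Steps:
w = -1/1865 (w = 1/(-1865) = -1/1865 ≈ -0.00053619)
15/(((1156/930 - 397/(-1214)) + w) - 734) = 15/(((1156/930 - 397/(-1214)) - 1/1865) - 734) = 15/(((1156*(1/930) - 397*(-1/1214)) - 1/1865) - 734) = 15/(((578/465 + 397/1214) - 1/1865) - 734) = 15/((886297/564510 - 1/1865) - 734) = 15/(330475879/210562230 - 734) = 15/(-154222200941/210562230) = 15*(-210562230/154222200941) = -3158433450/154222200941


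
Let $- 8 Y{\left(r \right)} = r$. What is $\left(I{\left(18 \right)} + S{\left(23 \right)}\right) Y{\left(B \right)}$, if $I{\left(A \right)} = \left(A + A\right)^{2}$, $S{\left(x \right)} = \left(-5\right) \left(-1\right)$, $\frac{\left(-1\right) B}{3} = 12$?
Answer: $\frac{11709}{2} \approx 5854.5$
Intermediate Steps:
$B = -36$ ($B = \left(-3\right) 12 = -36$)
$Y{\left(r \right)} = - \frac{r}{8}$
$S{\left(x \right)} = 5$
$I{\left(A \right)} = 4 A^{2}$ ($I{\left(A \right)} = \left(2 A\right)^{2} = 4 A^{2}$)
$\left(I{\left(18 \right)} + S{\left(23 \right)}\right) Y{\left(B \right)} = \left(4 \cdot 18^{2} + 5\right) \left(\left(- \frac{1}{8}\right) \left(-36\right)\right) = \left(4 \cdot 324 + 5\right) \frac{9}{2} = \left(1296 + 5\right) \frac{9}{2} = 1301 \cdot \frac{9}{2} = \frac{11709}{2}$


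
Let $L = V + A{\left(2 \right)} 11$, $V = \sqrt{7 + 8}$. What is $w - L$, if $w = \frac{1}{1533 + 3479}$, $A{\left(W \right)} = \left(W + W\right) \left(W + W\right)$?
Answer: $- \frac{882111}{5012} - \sqrt{15} \approx -179.87$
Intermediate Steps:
$V = \sqrt{15} \approx 3.873$
$A{\left(W \right)} = 4 W^{2}$ ($A{\left(W \right)} = 2 W 2 W = 4 W^{2}$)
$w = \frac{1}{5012} \approx 0.00019952$
$L = 176 + \sqrt{15}$ ($L = \sqrt{15} + 4 \cdot 2^{2} \cdot 11 = \sqrt{15} + 4 \cdot 4 \cdot 11 = \sqrt{15} + 16 \cdot 11 = \sqrt{15} + 176 = 176 + \sqrt{15} \approx 179.87$)
$w - L = \frac{1}{5012} - \left(176 + \sqrt{15}\right) = - \frac{882111}{5012} - \sqrt{15}$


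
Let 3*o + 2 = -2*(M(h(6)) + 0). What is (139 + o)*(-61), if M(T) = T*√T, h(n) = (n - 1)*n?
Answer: -25315/3 + 1220*√30 ≈ -1756.1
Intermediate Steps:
h(n) = n*(-1 + n) (h(n) = (-1 + n)*n = n*(-1 + n))
M(T) = T^(3/2)
o = -⅔ - 20*√30 (o = -⅔ + (-2*((6*(-1 + 6))^(3/2) + 0))/3 = -⅔ + (-2*((6*5)^(3/2) + 0))/3 = -⅔ + (-2*(30^(3/2) + 0))/3 = -⅔ + (-2*(30*√30 + 0))/3 = -⅔ + (-60*√30)/3 = -⅔ - 20*√30 ≈ -110.21)
(139 + o)*(-61) = (139 + (-⅔ - 20*√30))*(-61) = (415/3 - 20*√30)*(-61) = -25315/3 + 1220*√30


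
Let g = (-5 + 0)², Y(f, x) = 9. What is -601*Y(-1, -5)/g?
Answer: -5409/25 ≈ -216.36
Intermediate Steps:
g = 25 (g = (-5)² = 25)
-601*Y(-1, -5)/g = -5409/25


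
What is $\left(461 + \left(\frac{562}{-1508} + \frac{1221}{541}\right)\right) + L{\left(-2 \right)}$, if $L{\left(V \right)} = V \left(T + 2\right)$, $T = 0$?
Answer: $\frac{187185311}{407914} \approx 458.88$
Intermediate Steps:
$L{\left(V \right)} = 2 V$ ($L{\left(V \right)} = V \left(0 + 2\right) = V 2 = 2 V$)
$\left(461 + \left(\frac{562}{-1508} + \frac{1221}{541}\right)\right) + L{\left(-2 \right)} = \left(461 + \left(\frac{562}{-1508} + \frac{1221}{541}\right)\right) + 2 \left(-2\right) = \left(461 + \left(562 \left(- \frac{1}{1508}\right) + 1221 \cdot \frac{1}{541}\right)\right) - 4 = \left(461 + \left(- \frac{281}{754} + \frac{1221}{541}\right)\right) - 4 = \left(461 + \frac{768613}{407914}\right) - 4 = \frac{188816967}{407914} - 4 = \frac{187185311}{407914}$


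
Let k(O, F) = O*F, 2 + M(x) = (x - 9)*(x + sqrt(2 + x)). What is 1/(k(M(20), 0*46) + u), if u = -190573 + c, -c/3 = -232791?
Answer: 1/507800 ≈ 1.9693e-6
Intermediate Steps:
c = 698373 (c = -3*(-232791) = 698373)
M(x) = -2 + (-9 + x)*(x + sqrt(2 + x)) (M(x) = -2 + (x - 9)*(x + sqrt(2 + x)) = -2 + (-9 + x)*(x + sqrt(2 + x)))
u = 507800 (u = -190573 + 698373 = 507800)
k(O, F) = F*O
1/(k(M(20), 0*46) + u) = 1/((0*46)*(-2 + 20**2 - 9*20 - 9*sqrt(2 + 20) + 20*sqrt(2 + 20)) + 507800) = 1/(0*(-2 + 400 - 180 - 9*sqrt(22) + 20*sqrt(22)) + 507800) = 1/(0*(218 + 11*sqrt(22)) + 507800) = 1/(0 + 507800) = 1/507800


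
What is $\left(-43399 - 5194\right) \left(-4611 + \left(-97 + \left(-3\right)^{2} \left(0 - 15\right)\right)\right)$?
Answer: $235335899$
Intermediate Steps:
$\left(-43399 - 5194\right) \left(-4611 + \left(-97 + \left(-3\right)^{2} \left(0 - 15\right)\right)\right) = - 48593 \left(-4611 + \left(-97 + 9 \left(0 - 15\right)\right)\right) = - 48593 \left(-4611 + \left(-97 + 9 \left(-15\right)\right)\right) = - 48593 \left(-4611 - 232\right) = \left(-48593\right) \left(-4843\right) = 235335899$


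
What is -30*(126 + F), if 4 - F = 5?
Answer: -3750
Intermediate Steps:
F = -1 (F = 4 - 1*5 = 4 - 5 = -1)
-30*(126 + F) = -30*(126 - 1) = -30*125 = -3750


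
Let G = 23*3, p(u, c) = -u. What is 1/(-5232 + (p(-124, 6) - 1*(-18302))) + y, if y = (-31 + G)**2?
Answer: 19052137/13194 ≈ 1444.0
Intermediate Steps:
G = 69
y = 1444 (y = (-31 + 69)**2 = 38**2 = 1444)
1/(-5232 + (p(-124, 6) - 1*(-18302))) + y = 1/(-5232 + (-1*(-124) - 1*(-18302))) + 1444 = 1/(-5232 + (124 + 18302)) + 1444 = 1/(-5232 + 18426) + 1444 = 1/13194 + 1444 = 19052137/13194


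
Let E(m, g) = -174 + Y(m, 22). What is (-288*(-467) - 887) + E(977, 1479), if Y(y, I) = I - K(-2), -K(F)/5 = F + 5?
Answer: 133472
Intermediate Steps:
K(F) = -25 - 5*F (K(F) = -5*(F + 5) = -5*(5 + F) = -25 - 5*F)
Y(y, I) = 15 + I (Y(y, I) = I - (-25 - 5*(-2)) = I - (-25 + 10) = I - 1*(-15) = I + 15 = 15 + I)
E(m, g) = -137 (E(m, g) = -174 + (15 + 22) = -174 + 37 = -137)
(-288*(-467) - 887) + E(977, 1479) = (-288*(-467) - 887) - 137 = (134496 - 887) - 137 = 133609 - 137 = 133472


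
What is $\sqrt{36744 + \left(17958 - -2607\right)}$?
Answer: $\sqrt{57309} \approx 239.39$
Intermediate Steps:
$\sqrt{36744 + \left(17958 - -2607\right)} = \sqrt{36744 + \left(17958 + 2607\right)} = \sqrt{36744 + 20565} = \sqrt{57309}$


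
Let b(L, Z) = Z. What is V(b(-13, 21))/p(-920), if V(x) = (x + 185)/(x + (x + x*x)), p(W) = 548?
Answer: 103/132342 ≈ 0.00077829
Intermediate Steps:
V(x) = (185 + x)/(x² + 2*x) (V(x) = (185 + x)/(x + (x + x²)) = (185 + x)/(x² + 2*x))
V(b(-13, 21))/p(-920) = ((185 + 21)/(21*(2 + 21)))/548 = ((1/21)*206/23)*(1/548) = ((1/21)*(1/23)*206)*(1/548) = (206/483)*(1/548) = 103/132342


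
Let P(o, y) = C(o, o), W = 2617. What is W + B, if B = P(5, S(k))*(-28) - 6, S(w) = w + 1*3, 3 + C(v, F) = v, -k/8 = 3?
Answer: 2555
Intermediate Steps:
k = -24 (k = -8*3 = -24)
C(v, F) = -3 + v
S(w) = 3 + w (S(w) = w + 3 = 3 + w)
P(o, y) = -3 + o
B = -62 (B = (-3 + 5)*(-28) - 6 = 2*(-28) - 6 = -56 - 6 = -62)
W + B = 2617 - 62 = 2555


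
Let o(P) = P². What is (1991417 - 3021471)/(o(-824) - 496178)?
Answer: -515027/91399 ≈ -5.6349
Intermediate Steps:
(1991417 - 3021471)/(o(-824) - 496178) = (1991417 - 3021471)/((-824)² - 496178) = -1030054/(678976 - 496178) = -1030054/182798 = -1030054*1/182798 = -515027/91399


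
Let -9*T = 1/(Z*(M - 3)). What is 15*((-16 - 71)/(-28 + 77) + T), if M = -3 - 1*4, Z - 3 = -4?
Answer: -7879/294 ≈ -26.799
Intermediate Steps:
Z = -1 (Z = 3 - 4 = -1)
M = -7 (M = -3 - 4 = -7)
T = -1/90 (T = -(-1/(-7 - 3))/9 = -1/(9*((-1*(-10)))) = -1/9/10 = -1/9*1/10 = -1/90 ≈ -0.011111)
15*((-16 - 71)/(-28 + 77) + T) = 15*((-16 - 71)/(-28 + 77) - 1/90) = 15*(-87/49 - 1/90) = 15*(-7879/4410) = -7879/294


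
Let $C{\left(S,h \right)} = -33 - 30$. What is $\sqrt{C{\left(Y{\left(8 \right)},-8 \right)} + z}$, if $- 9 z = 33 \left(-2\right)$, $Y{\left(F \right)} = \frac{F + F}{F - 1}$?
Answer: $\frac{i \sqrt{501}}{3} \approx 7.461 i$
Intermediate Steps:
$Y{\left(F \right)} = \frac{2 F}{-1 + F}$
$C{\left(S,h \right)} = -63$
$z = \frac{22}{3}$ ($z = - \frac{33 \left(-2\right)}{9} = \left(- \frac{1}{9}\right) \left(-66\right) = \frac{22}{3} \approx 7.3333$)
$\sqrt{C{\left(Y{\left(8 \right)},-8 \right)} + z} = \sqrt{-63 + \frac{22}{3}} = \sqrt{- \frac{167}{3}} = \frac{i \sqrt{501}}{3}$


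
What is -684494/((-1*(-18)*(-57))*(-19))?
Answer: -18013/513 ≈ -35.113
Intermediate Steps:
-684494/((-1*(-18)*(-57))*(-19)) = -684494/((18*(-57))*(-19)) = -684494/((-1026*(-19))) = -684494/19494 = -684494*1/19494 = -18013/513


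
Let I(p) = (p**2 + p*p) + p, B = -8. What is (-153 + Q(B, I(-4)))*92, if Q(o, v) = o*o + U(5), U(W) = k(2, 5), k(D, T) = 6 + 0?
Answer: -7636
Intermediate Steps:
k(D, T) = 6
U(W) = 6
I(p) = p + 2*p**2 (I(p) = (p**2 + p**2) + p = 2*p**2 + p = p + 2*p**2)
Q(o, v) = 6 + o**2 (Q(o, v) = o*o + 6 = o**2 + 6 = 6 + o**2)
(-153 + Q(B, I(-4)))*92 = (-153 + (6 + (-8)**2))*92 = (-153 + (6 + 64))*92 = (-153 + 70)*92 = -83*92 = -7636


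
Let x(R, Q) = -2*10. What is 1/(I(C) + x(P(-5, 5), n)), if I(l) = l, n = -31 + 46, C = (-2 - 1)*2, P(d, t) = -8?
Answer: -1/26 ≈ -0.038462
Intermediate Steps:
C = -6 (C = -3*2 = -6)
n = 15
x(R, Q) = -20
1/(I(C) + x(P(-5, 5), n)) = 1/(-6 - 20) = 1/(-26) = -1/26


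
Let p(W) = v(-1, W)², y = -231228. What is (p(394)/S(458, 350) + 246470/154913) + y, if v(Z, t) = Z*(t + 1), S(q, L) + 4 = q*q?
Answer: -1502714828206523/6498910176 ≈ -2.3123e+5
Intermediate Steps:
S(q, L) = -4 + q² (S(q, L) = -4 + q*q = -4 + q²)
v(Z, t) = Z*(1 + t)
p(W) = (-1 - W)² (p(W) = (-(1 + W))² = (-1 - W)²)
(p(394)/S(458, 350) + 246470/154913) + y = ((1 + 394)²/(-4 + 458²) + 246470/154913) - 231228 = (395²/(-4 + 209764) + 246470*(1/154913)) - 231228 = (156025/209760 + 246470/154913) - 231228 = (156025*(1/209760) + 246470/154913) - 231228 = (31205/41952 + 246470/154913) - 231228 = 15173969605/6498910176 - 231228 = -1502714828206523/6498910176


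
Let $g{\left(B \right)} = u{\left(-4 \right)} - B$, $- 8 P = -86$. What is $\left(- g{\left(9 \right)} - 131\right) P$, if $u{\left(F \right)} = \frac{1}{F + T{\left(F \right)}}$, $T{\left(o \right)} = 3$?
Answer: $- \frac{5203}{4} \approx -1300.8$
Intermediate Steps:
$P = \frac{43}{4}$ ($P = \left(- \frac{1}{8}\right) \left(-86\right) = \frac{43}{4} \approx 10.75$)
$u{\left(F \right)} = \frac{1}{3 + F}$ ($u{\left(F \right)} = \frac{1}{F + 3} = \frac{1}{3 + F}$)
$g{\left(B \right)} = -1 - B$ ($g{\left(B \right)} = \frac{1}{3 - 4} - B = \frac{1}{-1} - B = -1 - B$)
$\left(- g{\left(9 \right)} - 131\right) P = \left(- (-1 - 9) - 131\right) \frac{43}{4} = \left(\left(-1\right) \left(-10\right) - 131\right) \frac{43}{4} = \left(10 - 131\right) \frac{43}{4} = \left(-121\right) \frac{43}{4} = - \frac{5203}{4}$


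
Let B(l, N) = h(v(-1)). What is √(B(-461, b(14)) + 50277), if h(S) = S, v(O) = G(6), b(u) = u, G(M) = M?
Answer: 3*√5587 ≈ 224.24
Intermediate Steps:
v(O) = 6
B(l, N) = 6
√(B(-461, b(14)) + 50277) = √(6 + 50277) = √50283 = 3*√5587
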